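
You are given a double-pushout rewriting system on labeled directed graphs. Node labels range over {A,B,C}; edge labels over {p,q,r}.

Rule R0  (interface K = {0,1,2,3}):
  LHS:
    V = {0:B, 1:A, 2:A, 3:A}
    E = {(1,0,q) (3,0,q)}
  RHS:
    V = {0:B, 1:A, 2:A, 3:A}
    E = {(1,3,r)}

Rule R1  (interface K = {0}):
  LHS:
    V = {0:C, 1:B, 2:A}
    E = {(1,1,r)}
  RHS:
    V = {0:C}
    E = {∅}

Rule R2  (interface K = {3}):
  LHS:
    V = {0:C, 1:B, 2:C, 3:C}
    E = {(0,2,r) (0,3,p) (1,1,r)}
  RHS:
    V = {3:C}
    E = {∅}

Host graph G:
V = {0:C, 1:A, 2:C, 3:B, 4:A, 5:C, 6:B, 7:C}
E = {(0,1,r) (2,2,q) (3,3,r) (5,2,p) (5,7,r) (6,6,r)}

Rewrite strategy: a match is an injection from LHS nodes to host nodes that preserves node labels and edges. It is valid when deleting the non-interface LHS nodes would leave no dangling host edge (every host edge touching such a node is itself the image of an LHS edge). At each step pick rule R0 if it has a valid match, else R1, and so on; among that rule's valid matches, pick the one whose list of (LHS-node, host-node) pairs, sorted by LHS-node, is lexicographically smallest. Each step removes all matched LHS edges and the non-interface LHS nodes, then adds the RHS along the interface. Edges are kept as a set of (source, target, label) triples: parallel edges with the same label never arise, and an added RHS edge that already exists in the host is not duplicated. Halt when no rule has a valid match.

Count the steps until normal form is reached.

initial: |V|=8 |E|=6  E = 0-r->1 2-q->2 3-r->3 5-p->2 5-r->7 6-r->6
step 1: apply R1 at {0↦0, 1↦3, 2↦4}  → |V|=6 |E|=5  E = 0-r->1 2-q->2 5-p->2 5-r->7 6-r->6
step 2: apply R2 at {0↦5, 1↦6, 2↦7, 3↦2}  → |V|=3 |E|=2  E = 0-r->1 2-q->2
normal form: no rule applies after step 2

Answer: 2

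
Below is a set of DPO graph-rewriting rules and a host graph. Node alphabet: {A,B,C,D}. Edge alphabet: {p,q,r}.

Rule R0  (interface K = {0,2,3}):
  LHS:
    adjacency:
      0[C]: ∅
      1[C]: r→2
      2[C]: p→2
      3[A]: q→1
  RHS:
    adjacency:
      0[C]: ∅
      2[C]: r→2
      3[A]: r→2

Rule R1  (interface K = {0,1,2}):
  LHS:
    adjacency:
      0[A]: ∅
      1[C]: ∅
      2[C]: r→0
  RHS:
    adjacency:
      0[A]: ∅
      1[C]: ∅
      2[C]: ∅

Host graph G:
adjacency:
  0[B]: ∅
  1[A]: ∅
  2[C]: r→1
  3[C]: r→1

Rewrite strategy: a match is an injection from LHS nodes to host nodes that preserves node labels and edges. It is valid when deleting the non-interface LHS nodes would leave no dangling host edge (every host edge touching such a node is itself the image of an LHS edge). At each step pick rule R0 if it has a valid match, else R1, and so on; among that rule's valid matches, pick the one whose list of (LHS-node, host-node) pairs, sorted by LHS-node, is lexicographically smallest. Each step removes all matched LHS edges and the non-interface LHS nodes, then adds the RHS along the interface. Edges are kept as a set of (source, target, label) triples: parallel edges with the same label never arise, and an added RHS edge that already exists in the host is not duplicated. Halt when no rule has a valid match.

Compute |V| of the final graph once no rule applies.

[0] host  ⇒  4 nodes, 2 edges  {2-r->1 3-r->1}
[1] R1 @ {0↦1, 1↦2, 2↦3}  ⇒  4 nodes, 1 edges  {2-r->1}
[2] R1 @ {0↦1, 1↦3, 2↦2}  ⇒  4 nodes, 0 edges  {∅}
normal form: no rule applies after step 2
NF nodes: {0:B, 1:A, 2:C, 3:C}

Answer: 4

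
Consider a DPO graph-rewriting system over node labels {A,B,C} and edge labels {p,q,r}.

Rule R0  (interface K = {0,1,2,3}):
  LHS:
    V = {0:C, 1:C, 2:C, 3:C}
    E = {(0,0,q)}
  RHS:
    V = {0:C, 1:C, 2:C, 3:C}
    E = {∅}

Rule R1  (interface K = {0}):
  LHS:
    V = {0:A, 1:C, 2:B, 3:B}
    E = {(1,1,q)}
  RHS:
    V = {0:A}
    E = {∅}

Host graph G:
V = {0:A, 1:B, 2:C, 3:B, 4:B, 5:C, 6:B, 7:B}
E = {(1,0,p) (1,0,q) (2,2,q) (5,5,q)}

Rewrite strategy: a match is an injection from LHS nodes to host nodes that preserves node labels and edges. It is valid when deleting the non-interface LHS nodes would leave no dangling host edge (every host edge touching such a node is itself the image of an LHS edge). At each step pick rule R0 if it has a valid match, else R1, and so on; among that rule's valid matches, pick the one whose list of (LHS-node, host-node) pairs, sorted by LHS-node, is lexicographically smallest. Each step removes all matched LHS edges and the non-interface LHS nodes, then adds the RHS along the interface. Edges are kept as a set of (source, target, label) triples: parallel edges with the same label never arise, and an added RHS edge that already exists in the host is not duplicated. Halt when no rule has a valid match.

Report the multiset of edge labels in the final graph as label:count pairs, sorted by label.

Answer: p:1 q:1

Derivation:
initial: |V|=8 |E|=4  E = 1-p->0 1-q->0 2-q->2 5-q->5
step 1: apply R1 at {0↦0, 1↦2, 2↦3, 3↦4}  → |V|=5 |E|=3  E = 1-p->0 1-q->0 5-q->5
step 2: apply R1 at {0↦0, 1↦5, 2↦6, 3↦7}  → |V|=2 |E|=2  E = 1-p->0 1-q->0
halt: no rule applies after step 2
NF edges: [(1, 0, 'p'), (1, 0, 'q')]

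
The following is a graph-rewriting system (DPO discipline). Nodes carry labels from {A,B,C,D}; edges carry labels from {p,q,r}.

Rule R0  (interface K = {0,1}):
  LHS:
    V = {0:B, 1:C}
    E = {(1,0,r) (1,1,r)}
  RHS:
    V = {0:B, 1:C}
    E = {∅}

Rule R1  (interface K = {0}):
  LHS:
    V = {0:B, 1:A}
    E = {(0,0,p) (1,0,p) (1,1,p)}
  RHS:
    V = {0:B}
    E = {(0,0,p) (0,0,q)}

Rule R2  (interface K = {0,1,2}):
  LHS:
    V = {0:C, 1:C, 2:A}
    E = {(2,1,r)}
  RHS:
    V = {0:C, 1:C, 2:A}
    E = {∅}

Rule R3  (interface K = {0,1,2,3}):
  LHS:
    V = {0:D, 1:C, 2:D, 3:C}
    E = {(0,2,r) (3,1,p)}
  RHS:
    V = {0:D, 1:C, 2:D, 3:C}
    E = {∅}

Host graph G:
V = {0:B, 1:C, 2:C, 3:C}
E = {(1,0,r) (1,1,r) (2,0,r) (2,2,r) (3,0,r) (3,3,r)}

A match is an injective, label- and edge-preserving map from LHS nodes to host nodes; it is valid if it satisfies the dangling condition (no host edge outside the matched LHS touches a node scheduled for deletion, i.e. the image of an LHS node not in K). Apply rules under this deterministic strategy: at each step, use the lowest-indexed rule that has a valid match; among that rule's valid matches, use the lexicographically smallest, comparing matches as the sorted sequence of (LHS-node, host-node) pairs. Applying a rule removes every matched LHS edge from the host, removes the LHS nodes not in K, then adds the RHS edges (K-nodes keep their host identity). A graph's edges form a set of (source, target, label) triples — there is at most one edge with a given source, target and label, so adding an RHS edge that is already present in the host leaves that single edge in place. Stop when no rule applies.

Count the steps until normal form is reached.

start.  V:4 E:6  edges: 1-r->0 1-r->1 2-r->0 2-r->2 3-r->0 3-r->3
1. fire R0 via {0↦0, 1↦1}  →  V:4 E:4  edges: 2-r->0 2-r->2 3-r->0 3-r->3
2. fire R0 via {0↦0, 1↦2}  →  V:4 E:2  edges: 3-r->0 3-r->3
3. fire R0 via {0↦0, 1↦3}  →  V:4 E:0  edges: ∅
halt: no rule applies after step 3

Answer: 3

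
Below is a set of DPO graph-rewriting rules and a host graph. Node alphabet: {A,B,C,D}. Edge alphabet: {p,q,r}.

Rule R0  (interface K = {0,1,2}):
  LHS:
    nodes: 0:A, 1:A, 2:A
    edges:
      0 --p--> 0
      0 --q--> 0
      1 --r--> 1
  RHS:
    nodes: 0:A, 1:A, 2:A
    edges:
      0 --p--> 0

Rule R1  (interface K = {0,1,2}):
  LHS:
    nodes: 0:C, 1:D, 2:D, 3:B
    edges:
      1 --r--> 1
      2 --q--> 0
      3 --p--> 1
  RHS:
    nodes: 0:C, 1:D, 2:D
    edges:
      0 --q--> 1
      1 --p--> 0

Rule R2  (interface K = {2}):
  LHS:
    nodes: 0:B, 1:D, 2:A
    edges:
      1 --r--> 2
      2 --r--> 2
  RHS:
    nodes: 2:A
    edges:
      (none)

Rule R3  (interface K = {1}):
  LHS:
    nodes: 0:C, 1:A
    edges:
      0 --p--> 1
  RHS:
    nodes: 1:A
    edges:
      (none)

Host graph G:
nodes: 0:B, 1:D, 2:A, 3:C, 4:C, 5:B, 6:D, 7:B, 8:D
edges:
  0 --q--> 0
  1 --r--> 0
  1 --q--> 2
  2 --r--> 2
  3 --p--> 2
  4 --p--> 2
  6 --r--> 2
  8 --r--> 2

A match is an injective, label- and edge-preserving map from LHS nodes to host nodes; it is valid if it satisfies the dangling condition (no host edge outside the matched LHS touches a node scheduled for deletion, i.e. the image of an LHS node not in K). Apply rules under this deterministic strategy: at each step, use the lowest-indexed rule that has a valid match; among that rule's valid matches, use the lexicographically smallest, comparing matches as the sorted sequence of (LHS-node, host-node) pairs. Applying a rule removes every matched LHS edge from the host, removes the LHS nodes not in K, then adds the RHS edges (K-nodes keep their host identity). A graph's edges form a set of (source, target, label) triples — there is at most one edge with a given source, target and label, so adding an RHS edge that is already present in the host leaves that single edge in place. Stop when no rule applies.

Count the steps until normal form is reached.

start.  V:9 E:8  edges: 0-q->0 1-r->0 1-q->2 2-r->2 3-p->2 4-p->2 6-r->2 8-r->2
1. fire R2 via {0↦5, 1↦6, 2↦2}  →  V:7 E:6  edges: 0-q->0 1-r->0 1-q->2 3-p->2 4-p->2 8-r->2
2. fire R3 via {0↦3, 1↦2}  →  V:6 E:5  edges: 0-q->0 1-r->0 1-q->2 4-p->2 8-r->2
3. fire R3 via {0↦4, 1↦2}  →  V:5 E:4  edges: 0-q->0 1-r->0 1-q->2 8-r->2
final graph: no rule applies after step 3

Answer: 3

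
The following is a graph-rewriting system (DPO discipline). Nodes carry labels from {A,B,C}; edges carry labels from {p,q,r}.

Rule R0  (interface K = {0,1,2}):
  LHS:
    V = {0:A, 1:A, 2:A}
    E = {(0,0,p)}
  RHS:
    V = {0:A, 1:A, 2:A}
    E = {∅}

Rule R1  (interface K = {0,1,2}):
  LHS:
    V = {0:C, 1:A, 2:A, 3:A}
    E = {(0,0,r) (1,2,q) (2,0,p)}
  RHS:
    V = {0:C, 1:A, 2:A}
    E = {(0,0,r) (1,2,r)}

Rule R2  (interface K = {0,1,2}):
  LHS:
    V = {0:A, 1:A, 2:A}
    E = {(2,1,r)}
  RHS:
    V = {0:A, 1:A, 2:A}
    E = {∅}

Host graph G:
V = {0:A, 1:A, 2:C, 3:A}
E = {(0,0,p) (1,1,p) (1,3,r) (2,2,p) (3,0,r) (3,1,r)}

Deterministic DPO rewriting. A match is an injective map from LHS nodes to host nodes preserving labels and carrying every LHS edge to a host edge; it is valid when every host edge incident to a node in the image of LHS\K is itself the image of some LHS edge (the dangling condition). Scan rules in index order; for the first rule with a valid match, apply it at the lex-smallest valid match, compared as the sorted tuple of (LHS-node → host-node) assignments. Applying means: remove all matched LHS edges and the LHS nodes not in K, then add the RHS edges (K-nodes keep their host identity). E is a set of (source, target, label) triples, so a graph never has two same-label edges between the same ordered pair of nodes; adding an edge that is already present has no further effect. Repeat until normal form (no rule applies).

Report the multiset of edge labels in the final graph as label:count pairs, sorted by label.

Answer: p:1

Steps:
start.  V:4 E:6  edges: 0-p->0 1-p->1 1-r->3 2-p->2 3-r->0 3-r->1
1. fire R0 via {0↦0, 1↦1, 2↦3}  →  V:4 E:5  edges: 1-p->1 1-r->3 2-p->2 3-r->0 3-r->1
2. fire R0 via {0↦1, 1↦0, 2↦3}  →  V:4 E:4  edges: 1-r->3 2-p->2 3-r->0 3-r->1
3. fire R2 via {0↦0, 1↦1, 2↦3}  →  V:4 E:3  edges: 1-r->3 2-p->2 3-r->0
4. fire R2 via {0↦0, 1↦3, 2↦1}  →  V:4 E:2  edges: 2-p->2 3-r->0
5. fire R2 via {0↦1, 1↦0, 2↦3}  →  V:4 E:1  edges: 2-p->2
normal form: no rule applies after step 5
NF edges: [(2, 2, 'p')]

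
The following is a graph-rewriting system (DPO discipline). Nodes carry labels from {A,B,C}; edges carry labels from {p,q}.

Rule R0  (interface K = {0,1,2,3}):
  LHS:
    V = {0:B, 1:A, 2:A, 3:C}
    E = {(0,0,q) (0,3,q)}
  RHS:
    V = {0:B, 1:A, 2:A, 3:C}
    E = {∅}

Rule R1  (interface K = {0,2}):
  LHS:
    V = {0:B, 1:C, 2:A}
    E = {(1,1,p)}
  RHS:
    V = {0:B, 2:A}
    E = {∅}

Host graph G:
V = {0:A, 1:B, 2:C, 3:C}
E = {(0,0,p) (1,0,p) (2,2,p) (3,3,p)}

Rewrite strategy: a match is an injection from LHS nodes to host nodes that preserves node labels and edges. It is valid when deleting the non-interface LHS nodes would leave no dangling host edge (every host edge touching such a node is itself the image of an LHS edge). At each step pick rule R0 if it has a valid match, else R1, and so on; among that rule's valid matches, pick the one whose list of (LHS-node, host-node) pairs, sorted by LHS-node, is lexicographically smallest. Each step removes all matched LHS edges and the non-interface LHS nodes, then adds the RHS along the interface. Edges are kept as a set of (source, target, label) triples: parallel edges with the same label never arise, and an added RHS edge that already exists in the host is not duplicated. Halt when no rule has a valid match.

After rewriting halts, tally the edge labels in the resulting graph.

Answer: p:2

Rewrite trace:
[0] host  ⇒  4 nodes, 4 edges  {0-p->0 1-p->0 2-p->2 3-p->3}
[1] R1 @ {0↦1, 1↦2, 2↦0}  ⇒  3 nodes, 3 edges  {0-p->0 1-p->0 3-p->3}
[2] R1 @ {0↦1, 1↦3, 2↦0}  ⇒  2 nodes, 2 edges  {0-p->0 1-p->0}
final graph: no rule applies after step 2
NF edges: [(0, 0, 'p'), (1, 0, 'p')]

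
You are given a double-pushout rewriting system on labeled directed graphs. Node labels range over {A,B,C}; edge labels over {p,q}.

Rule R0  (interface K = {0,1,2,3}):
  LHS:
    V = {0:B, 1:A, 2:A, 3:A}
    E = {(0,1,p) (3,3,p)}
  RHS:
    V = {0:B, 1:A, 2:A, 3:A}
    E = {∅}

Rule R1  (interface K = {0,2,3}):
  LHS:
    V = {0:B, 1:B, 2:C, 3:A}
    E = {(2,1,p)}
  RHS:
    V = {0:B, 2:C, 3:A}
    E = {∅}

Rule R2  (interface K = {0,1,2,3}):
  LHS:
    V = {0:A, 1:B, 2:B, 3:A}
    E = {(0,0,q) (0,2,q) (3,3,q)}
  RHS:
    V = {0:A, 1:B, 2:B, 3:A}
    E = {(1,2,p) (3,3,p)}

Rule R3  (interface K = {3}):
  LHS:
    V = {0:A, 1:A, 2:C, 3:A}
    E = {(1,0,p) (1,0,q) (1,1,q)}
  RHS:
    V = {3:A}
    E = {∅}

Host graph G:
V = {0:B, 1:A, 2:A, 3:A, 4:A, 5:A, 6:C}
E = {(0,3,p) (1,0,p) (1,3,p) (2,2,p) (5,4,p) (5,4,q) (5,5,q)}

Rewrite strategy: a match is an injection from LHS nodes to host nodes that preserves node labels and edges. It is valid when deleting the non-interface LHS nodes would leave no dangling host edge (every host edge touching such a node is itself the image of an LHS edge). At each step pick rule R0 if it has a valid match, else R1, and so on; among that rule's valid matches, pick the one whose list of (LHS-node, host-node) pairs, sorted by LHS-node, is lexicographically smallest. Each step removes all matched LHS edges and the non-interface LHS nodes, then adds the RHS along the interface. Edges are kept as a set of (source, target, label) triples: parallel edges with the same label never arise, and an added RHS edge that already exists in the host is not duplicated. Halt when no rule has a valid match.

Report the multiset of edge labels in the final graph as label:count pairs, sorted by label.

Answer: p:2

Steps:
start.  V:7 E:7  edges: 0-p->3 1-p->0 1-p->3 2-p->2 5-p->4 5-q->4 5-q->5
1. fire R0 via {0↦0, 1↦3, 2↦1, 3↦2}  →  V:7 E:5  edges: 1-p->0 1-p->3 5-p->4 5-q->4 5-q->5
2. fire R3 via {0↦4, 1↦5, 2↦6, 3↦1}  →  V:4 E:2  edges: 1-p->0 1-p->3
normal form: no rule applies after step 2
NF edges: [(1, 0, 'p'), (1, 3, 'p')]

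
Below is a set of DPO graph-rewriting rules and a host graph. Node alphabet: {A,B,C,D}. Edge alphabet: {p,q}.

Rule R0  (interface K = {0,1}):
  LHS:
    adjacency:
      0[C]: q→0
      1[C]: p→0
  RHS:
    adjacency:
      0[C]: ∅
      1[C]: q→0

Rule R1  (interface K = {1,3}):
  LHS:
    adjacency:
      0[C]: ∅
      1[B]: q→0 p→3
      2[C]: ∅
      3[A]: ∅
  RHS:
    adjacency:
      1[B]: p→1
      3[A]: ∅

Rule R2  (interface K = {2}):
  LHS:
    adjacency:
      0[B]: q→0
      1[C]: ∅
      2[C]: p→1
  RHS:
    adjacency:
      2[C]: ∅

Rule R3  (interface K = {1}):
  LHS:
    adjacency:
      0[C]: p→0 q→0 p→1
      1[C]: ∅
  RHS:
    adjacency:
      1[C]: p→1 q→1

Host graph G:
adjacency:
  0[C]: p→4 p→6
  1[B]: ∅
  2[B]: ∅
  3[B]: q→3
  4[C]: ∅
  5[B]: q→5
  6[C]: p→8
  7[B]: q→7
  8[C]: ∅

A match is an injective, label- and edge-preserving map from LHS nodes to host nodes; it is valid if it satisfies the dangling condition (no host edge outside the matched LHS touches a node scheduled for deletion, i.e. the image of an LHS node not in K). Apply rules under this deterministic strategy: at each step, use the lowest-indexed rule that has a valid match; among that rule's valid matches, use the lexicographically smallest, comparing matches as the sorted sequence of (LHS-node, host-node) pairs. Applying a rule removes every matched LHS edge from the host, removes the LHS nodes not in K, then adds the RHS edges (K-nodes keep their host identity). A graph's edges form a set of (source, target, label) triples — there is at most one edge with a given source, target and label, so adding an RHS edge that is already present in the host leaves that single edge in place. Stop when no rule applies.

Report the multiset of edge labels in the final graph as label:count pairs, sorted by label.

Answer: (no edges)

Derivation:
[0] host  ⇒  9 nodes, 6 edges  {0-p->4 0-p->6 3-q->3 5-q->5 6-p->8 7-q->7}
[1] R2 @ {0↦3, 1↦4, 2↦0}  ⇒  7 nodes, 4 edges  {0-p->6 5-q->5 6-p->8 7-q->7}
[2] R2 @ {0↦5, 1↦8, 2↦6}  ⇒  5 nodes, 2 edges  {0-p->6 7-q->7}
[3] R2 @ {0↦7, 1↦6, 2↦0}  ⇒  3 nodes, 0 edges  {∅}
final graph: no rule applies after step 3
NF edges: []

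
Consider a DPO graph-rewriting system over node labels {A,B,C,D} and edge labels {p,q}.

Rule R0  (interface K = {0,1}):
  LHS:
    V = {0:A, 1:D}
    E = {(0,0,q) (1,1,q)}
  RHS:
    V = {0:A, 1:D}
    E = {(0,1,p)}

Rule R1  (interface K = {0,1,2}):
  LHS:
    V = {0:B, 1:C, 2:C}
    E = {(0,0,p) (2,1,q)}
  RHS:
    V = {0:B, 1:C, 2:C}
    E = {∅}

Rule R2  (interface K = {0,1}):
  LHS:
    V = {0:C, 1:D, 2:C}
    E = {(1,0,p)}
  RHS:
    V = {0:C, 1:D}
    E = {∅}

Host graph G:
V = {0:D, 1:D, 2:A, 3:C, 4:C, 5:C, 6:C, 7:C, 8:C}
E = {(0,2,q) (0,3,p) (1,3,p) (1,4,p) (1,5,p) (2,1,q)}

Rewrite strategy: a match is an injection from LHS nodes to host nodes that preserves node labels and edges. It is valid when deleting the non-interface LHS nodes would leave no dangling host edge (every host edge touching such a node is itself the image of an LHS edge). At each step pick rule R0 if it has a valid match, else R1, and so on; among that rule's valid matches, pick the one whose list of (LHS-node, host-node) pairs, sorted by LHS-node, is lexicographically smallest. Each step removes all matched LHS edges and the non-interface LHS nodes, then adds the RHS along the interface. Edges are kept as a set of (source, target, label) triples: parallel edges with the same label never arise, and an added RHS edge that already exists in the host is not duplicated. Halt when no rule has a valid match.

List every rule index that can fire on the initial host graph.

Answer: [R2]

Steps:
R0: no valid match — LHS pattern not found
R1: no valid match — LHS pattern not found
R2: 12 valid matches — {0↦3, 1↦0, 2↦6}, {0↦3, 1↦0, 2↦7}, {0↦3, 1↦0, 2↦8} (+9 more)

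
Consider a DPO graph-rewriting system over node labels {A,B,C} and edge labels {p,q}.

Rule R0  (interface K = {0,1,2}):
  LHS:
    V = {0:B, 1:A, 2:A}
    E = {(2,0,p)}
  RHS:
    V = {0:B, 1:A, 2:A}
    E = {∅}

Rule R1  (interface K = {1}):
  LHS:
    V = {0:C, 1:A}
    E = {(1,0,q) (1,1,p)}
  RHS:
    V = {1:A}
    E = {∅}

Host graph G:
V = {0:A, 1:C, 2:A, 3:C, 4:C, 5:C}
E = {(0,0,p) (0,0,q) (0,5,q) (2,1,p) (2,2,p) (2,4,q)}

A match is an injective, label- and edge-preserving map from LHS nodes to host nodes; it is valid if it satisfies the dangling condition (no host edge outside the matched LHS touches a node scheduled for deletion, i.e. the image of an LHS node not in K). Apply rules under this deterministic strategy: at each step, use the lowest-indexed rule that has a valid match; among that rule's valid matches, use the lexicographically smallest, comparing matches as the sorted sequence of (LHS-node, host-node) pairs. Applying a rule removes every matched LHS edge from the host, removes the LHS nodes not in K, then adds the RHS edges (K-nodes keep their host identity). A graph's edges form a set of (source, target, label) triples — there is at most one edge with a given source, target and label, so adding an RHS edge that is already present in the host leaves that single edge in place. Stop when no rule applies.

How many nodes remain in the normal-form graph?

initial: |V|=6 |E|=6  E = 0-p->0 0-q->0 0-q->5 2-p->1 2-p->2 2-q->4
step 1: apply R1 at {0↦4, 1↦2}  → |V|=5 |E|=4  E = 0-p->0 0-q->0 0-q->5 2-p->1
step 2: apply R1 at {0↦5, 1↦0}  → |V|=4 |E|=2  E = 0-q->0 2-p->1
halt: no rule applies after step 2
NF nodes: {0:A, 1:C, 2:A, 3:C}

Answer: 4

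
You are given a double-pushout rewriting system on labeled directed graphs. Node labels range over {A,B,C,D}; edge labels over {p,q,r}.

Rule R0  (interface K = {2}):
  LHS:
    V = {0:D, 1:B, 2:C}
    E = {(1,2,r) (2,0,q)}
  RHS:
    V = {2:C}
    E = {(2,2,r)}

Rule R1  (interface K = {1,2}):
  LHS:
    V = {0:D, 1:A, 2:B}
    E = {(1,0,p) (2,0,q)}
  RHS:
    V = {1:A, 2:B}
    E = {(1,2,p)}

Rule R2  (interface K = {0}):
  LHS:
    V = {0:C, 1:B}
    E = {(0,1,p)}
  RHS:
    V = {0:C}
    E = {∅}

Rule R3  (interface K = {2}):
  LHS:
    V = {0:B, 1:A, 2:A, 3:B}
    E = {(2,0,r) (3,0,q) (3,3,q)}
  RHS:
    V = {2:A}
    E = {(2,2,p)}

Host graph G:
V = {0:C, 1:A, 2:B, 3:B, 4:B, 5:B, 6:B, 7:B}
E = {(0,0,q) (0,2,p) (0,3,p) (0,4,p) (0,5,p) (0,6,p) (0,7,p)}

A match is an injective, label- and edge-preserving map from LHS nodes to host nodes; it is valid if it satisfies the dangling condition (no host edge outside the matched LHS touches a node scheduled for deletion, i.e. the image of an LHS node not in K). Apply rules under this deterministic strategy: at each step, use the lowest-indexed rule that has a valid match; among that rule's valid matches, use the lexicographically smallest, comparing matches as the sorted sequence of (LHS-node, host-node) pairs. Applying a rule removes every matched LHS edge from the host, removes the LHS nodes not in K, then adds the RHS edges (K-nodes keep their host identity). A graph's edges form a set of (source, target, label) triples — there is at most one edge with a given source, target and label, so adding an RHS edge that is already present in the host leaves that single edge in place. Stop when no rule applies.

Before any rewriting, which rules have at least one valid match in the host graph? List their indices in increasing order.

R0: no valid match — LHS pattern not found
R1: no valid match — LHS pattern not found
R2: 6 valid matches — {0↦0, 1↦2}, {0↦0, 1↦3}, {0↦0, 1↦4} (+3 more)
R3: no valid match — LHS pattern not found

Answer: [R2]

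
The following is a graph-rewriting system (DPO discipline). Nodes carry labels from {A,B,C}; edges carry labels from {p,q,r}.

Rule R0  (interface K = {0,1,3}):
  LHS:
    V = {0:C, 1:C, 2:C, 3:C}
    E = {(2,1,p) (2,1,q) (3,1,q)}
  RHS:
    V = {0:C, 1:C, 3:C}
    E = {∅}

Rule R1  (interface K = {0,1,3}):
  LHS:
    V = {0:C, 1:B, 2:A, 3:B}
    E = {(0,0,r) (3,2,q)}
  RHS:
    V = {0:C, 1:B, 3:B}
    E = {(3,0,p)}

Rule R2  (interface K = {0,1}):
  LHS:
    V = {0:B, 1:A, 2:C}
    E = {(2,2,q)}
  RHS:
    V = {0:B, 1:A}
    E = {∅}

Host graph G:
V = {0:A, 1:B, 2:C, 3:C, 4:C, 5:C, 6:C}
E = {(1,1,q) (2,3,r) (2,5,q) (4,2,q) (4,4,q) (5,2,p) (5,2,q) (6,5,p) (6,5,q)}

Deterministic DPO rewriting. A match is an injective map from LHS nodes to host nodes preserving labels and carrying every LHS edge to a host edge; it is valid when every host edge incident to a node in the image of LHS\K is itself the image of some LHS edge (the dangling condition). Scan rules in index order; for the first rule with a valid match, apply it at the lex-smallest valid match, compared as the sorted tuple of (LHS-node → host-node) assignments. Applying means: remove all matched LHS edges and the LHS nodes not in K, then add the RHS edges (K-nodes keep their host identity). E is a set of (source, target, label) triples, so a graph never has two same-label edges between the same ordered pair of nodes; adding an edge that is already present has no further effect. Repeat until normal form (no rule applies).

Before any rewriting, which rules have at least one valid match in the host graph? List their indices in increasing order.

R0: 2 valid matches — {0↦3, 1↦5, 2↦6, 3↦2}, {0↦4, 1↦5, 2↦6, 3↦2}
R1: no valid match — LHS pattern not found
R2: no valid match — 1 raw match, all fail dangling condition

Answer: [R0]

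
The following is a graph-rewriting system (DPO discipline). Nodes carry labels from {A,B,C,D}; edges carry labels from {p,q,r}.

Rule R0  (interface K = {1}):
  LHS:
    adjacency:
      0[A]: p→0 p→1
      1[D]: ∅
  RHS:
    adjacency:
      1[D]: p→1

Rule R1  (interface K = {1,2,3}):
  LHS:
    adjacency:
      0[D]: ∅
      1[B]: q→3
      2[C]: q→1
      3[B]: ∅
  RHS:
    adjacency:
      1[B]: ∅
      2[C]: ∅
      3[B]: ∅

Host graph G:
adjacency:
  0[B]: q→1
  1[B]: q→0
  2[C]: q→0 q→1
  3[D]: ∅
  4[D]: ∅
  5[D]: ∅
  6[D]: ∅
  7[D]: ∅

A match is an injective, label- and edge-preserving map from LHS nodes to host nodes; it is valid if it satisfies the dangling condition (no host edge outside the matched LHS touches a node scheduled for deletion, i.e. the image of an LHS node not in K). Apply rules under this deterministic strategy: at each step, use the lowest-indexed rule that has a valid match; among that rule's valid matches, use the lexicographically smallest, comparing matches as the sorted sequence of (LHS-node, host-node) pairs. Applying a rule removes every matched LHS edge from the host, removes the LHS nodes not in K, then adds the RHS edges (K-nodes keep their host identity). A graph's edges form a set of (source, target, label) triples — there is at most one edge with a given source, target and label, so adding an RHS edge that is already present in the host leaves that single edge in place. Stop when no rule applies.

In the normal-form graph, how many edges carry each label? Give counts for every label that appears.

Answer: (no edges)

Steps:
[0] host  ⇒  8 nodes, 4 edges  {0-q->1 1-q->0 2-q->0 2-q->1}
[1] R1 @ {0↦3, 1↦0, 2↦2, 3↦1}  ⇒  7 nodes, 2 edges  {1-q->0 2-q->1}
[2] R1 @ {0↦4, 1↦1, 2↦2, 3↦0}  ⇒  6 nodes, 0 edges  {∅}
normal form: no rule applies after step 2
NF edges: []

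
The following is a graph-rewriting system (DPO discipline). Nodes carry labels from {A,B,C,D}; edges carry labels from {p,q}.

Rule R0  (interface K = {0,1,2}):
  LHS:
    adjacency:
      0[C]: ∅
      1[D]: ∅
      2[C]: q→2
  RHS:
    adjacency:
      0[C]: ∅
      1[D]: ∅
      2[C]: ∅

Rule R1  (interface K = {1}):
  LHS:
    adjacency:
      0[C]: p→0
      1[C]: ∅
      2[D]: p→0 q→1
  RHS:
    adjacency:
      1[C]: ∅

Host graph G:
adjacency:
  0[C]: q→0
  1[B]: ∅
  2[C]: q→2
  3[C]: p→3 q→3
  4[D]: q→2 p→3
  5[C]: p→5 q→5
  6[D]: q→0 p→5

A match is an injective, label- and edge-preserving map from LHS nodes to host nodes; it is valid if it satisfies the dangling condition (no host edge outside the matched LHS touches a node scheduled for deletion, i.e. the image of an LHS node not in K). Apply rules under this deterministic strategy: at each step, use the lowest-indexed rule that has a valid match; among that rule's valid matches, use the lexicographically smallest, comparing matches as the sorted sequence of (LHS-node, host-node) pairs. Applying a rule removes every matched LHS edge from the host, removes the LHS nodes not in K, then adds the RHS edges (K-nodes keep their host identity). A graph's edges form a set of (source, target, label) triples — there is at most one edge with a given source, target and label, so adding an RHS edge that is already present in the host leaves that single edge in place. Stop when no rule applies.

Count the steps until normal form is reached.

Answer: 6

Derivation:
[0] host  ⇒  7 nodes, 10 edges  {0-q->0 2-q->2 3-p->3 3-q->3 4-q->2 4-p->3 5-p->5 5-q->5 6-q->0 6-p->5}
[1] R0 @ {0↦0, 1↦4, 2↦2}  ⇒  7 nodes, 9 edges  {0-q->0 3-p->3 3-q->3 4-q->2 4-p->3 5-p->5 5-q->5 6-q->0 6-p->5}
[2] R0 @ {0↦0, 1↦4, 2↦3}  ⇒  7 nodes, 8 edges  {0-q->0 3-p->3 4-q->2 4-p->3 5-p->5 5-q->5 6-q->0 6-p->5}
[3] R0 @ {0↦0, 1↦4, 2↦5}  ⇒  7 nodes, 7 edges  {0-q->0 3-p->3 4-q->2 4-p->3 5-p->5 6-q->0 6-p->5}
[4] R0 @ {0↦2, 1↦4, 2↦0}  ⇒  7 nodes, 6 edges  {3-p->3 4-q->2 4-p->3 5-p->5 6-q->0 6-p->5}
[5] R1 @ {0↦3, 1↦2, 2↦4}  ⇒  5 nodes, 3 edges  {5-p->5 6-q->0 6-p->5}
[6] R1 @ {0↦5, 1↦0, 2↦6}  ⇒  3 nodes, 0 edges  {∅}
final graph: no rule applies after step 6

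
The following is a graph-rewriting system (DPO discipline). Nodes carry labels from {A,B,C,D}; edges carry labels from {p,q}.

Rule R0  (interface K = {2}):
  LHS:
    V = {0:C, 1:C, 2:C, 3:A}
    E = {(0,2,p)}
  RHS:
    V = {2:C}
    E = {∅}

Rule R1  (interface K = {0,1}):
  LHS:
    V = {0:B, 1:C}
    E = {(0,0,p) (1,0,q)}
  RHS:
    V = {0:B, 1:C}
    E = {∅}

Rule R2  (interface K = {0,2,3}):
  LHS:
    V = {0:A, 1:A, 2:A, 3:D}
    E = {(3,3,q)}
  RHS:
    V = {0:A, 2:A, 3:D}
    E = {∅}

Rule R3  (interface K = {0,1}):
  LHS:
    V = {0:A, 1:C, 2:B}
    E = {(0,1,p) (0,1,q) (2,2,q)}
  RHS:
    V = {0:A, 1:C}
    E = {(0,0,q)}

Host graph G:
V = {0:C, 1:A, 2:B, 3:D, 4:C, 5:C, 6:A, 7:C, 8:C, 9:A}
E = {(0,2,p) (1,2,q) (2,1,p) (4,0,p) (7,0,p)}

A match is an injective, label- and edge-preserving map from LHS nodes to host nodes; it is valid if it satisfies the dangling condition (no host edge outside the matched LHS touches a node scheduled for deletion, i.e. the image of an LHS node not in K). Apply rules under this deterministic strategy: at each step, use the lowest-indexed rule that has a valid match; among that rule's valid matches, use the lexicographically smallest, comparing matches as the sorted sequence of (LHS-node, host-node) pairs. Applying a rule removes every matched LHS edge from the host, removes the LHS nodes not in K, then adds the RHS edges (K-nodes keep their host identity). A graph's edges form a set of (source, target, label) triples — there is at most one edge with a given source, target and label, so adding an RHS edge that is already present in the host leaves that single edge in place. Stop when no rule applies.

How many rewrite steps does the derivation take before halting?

initial: |V|=10 |E|=5  E = 0-p->2 1-q->2 2-p->1 4-p->0 7-p->0
step 1: apply R0 at {0↦4, 1↦5, 2↦0, 3↦6}  → |V|=7 |E|=4  E = 0-p->2 1-q->2 2-p->1 7-p->0
step 2: apply R0 at {0↦7, 1↦8, 2↦0, 3↦9}  → |V|=4 |E|=3  E = 0-p->2 1-q->2 2-p->1
final graph: no rule applies after step 2

Answer: 2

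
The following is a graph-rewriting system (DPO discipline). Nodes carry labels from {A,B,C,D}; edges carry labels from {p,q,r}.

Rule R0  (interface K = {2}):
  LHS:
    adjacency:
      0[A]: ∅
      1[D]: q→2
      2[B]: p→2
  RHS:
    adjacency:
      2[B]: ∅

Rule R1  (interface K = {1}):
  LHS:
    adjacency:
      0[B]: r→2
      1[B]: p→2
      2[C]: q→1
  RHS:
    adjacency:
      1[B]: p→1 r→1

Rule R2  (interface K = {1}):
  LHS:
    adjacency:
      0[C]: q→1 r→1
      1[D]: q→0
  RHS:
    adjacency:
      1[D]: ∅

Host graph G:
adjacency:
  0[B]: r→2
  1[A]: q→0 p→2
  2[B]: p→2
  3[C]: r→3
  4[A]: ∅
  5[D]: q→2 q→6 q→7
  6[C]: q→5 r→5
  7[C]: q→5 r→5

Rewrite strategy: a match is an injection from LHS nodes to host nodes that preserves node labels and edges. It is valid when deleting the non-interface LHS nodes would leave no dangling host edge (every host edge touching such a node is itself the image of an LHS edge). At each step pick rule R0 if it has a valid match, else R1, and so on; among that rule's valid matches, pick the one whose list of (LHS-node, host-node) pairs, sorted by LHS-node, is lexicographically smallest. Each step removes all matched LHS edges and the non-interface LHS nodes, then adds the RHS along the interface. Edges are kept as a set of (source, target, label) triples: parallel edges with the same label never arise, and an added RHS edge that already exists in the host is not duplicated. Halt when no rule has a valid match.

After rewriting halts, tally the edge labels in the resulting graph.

[0] host  ⇒  8 nodes, 12 edges  {0-r->2 1-q->0 1-p->2 2-p->2 3-r->3 5-q->2 5-q->6 5-q->7 6-q->5 6-r->5 7-q->5 7-r->5}
[1] R2 @ {0↦6, 1↦5}  ⇒  7 nodes, 9 edges  {0-r->2 1-q->0 1-p->2 2-p->2 3-r->3 5-q->2 5-q->7 7-q->5 7-r->5}
[2] R2 @ {0↦7, 1↦5}  ⇒  6 nodes, 6 edges  {0-r->2 1-q->0 1-p->2 2-p->2 3-r->3 5-q->2}
[3] R0 @ {0↦4, 1↦5, 2↦2}  ⇒  4 nodes, 4 edges  {0-r->2 1-q->0 1-p->2 3-r->3}
final graph: no rule applies after step 3
NF edges: [(0, 2, 'r'), (1, 0, 'q'), (1, 2, 'p'), (3, 3, 'r')]

Answer: p:1 q:1 r:2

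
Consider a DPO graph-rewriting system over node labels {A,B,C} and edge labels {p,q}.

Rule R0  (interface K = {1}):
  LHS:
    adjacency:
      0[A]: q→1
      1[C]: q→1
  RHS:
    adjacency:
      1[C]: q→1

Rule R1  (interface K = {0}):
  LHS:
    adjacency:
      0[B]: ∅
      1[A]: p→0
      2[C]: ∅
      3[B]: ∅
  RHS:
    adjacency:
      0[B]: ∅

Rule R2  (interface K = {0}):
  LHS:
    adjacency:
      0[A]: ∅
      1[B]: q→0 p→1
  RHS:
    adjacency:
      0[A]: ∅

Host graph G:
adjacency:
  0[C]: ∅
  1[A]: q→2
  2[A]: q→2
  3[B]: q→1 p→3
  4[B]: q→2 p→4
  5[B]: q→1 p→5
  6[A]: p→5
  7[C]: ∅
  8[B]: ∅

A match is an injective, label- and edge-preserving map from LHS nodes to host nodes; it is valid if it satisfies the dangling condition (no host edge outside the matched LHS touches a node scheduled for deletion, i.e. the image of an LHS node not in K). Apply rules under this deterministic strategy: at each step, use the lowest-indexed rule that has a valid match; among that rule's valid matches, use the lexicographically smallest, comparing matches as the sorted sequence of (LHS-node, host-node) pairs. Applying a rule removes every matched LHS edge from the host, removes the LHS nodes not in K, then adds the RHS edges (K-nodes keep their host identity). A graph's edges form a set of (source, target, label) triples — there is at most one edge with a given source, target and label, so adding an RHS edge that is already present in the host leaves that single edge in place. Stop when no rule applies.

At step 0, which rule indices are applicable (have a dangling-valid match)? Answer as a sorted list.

Answer: [R1,R2]

Steps:
R0: no valid match — LHS pattern not found
R1: 2 valid matches — {0↦5, 1↦6, 2↦0, 3↦8}, {0↦5, 1↦6, 2↦7, 3↦8}
R2: 2 valid matches — {0↦1, 1↦3}, {0↦2, 1↦4}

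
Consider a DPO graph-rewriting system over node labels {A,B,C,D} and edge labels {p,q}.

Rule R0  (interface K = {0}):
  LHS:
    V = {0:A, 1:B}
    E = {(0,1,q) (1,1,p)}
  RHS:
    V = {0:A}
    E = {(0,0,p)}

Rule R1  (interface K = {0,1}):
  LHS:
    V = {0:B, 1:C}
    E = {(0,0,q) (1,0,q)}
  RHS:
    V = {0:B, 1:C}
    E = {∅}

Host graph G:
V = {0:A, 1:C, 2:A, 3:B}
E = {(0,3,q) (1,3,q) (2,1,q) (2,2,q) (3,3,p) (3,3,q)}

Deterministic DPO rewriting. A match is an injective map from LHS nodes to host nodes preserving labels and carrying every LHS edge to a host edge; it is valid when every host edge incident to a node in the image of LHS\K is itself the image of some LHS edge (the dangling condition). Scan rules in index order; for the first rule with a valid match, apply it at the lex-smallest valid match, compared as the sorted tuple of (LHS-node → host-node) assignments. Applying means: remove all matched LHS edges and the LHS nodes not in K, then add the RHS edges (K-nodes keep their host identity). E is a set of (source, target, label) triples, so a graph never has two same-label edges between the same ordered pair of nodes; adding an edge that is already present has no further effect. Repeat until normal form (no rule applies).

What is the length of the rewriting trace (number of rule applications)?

Answer: 2

Steps:
initial: |V|=4 |E|=6  E = 0-q->3 1-q->3 2-q->1 2-q->2 3-p->3 3-q->3
step 1: apply R1 at {0↦3, 1↦1}  → |V|=4 |E|=4  E = 0-q->3 2-q->1 2-q->2 3-p->3
step 2: apply R0 at {0↦0, 1↦3}  → |V|=3 |E|=3  E = 0-p->0 2-q->1 2-q->2
halt: no rule applies after step 2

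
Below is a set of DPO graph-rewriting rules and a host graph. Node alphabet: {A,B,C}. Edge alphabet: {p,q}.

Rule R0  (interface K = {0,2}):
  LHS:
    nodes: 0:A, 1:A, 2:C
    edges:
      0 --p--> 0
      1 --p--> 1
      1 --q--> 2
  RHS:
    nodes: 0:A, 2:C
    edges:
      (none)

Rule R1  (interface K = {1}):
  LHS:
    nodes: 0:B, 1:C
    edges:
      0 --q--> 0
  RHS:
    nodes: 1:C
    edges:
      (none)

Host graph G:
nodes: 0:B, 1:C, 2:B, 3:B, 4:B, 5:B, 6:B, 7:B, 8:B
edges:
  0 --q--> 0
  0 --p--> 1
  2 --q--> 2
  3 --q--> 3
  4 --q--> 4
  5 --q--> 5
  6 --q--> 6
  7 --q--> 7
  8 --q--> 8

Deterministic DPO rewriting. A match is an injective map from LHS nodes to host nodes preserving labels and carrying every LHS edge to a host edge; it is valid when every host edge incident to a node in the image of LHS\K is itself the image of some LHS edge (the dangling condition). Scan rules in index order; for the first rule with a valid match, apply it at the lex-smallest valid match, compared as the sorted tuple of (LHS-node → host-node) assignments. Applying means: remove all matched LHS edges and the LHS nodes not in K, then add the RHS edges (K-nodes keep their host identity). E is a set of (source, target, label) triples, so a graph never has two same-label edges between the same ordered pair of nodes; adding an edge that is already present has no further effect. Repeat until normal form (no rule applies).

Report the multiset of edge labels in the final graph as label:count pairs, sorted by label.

Answer: p:1 q:1

Steps:
start.  V:9 E:9  edges: 0-q->0 0-p->1 2-q->2 3-q->3 4-q->4 5-q->5 6-q->6 7-q->7 8-q->8
1. fire R1 via {0↦2, 1↦1}  →  V:8 E:8  edges: 0-q->0 0-p->1 3-q->3 4-q->4 5-q->5 6-q->6 7-q->7 8-q->8
2. fire R1 via {0↦3, 1↦1}  →  V:7 E:7  edges: 0-q->0 0-p->1 4-q->4 5-q->5 6-q->6 7-q->7 8-q->8
3. fire R1 via {0↦4, 1↦1}  →  V:6 E:6  edges: 0-q->0 0-p->1 5-q->5 6-q->6 7-q->7 8-q->8
4. fire R1 via {0↦5, 1↦1}  →  V:5 E:5  edges: 0-q->0 0-p->1 6-q->6 7-q->7 8-q->8
5. fire R1 via {0↦6, 1↦1}  →  V:4 E:4  edges: 0-q->0 0-p->1 7-q->7 8-q->8
6. fire R1 via {0↦7, 1↦1}  →  V:3 E:3  edges: 0-q->0 0-p->1 8-q->8
7. fire R1 via {0↦8, 1↦1}  →  V:2 E:2  edges: 0-q->0 0-p->1
normal form: no rule applies after step 7
NF edges: [(0, 0, 'q'), (0, 1, 'p')]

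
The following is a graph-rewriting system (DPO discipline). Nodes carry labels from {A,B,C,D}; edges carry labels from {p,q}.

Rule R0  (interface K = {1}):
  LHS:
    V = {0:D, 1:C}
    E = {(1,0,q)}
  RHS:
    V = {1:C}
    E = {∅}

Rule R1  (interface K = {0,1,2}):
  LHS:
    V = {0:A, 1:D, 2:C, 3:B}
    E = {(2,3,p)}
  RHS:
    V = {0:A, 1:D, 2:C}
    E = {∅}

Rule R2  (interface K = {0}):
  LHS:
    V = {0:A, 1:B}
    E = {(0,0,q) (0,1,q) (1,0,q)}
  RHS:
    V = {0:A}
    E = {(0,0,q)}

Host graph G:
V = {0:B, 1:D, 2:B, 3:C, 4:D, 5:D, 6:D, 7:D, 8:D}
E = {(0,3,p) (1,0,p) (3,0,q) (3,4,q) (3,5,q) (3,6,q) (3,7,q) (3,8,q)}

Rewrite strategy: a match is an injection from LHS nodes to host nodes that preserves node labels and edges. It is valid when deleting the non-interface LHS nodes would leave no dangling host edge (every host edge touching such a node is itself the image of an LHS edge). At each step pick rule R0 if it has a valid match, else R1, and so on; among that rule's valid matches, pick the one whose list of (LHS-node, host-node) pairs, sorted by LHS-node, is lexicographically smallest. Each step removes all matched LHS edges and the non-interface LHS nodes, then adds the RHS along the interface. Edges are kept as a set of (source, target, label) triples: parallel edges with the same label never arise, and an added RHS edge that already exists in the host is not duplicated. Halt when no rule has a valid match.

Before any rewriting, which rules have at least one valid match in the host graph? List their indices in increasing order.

R0: 5 valid matches — {0↦4, 1↦3}, {0↦5, 1↦3}, {0↦6, 1↦3} (+2 more)
R1: no valid match — LHS pattern not found
R2: no valid match — LHS pattern not found

Answer: [R0]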